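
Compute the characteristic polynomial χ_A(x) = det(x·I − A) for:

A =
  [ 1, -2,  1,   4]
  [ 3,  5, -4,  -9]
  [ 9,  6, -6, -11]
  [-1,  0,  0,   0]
x^4 - 6*x^2 + 8*x - 3

Expanding det(x·I − A) (e.g. by cofactor expansion or by noting that A is similar to its Jordan form J, which has the same characteristic polynomial as A) gives
  χ_A(x) = x^4 - 6*x^2 + 8*x - 3
which factors as (x - 1)^3*(x + 3). The eigenvalues (with algebraic multiplicities) are λ = -3 with multiplicity 1, λ = 1 with multiplicity 3.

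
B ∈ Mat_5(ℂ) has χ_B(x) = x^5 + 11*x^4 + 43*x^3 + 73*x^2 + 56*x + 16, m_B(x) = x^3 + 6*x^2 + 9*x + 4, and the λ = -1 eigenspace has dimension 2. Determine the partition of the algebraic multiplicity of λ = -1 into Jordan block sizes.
Block sizes for λ = -1: [2, 1]

Step 1 — from the characteristic polynomial, algebraic multiplicity of λ = -1 is 3. From dim ker(B − (-1)·I) = 2, there are exactly 2 Jordan blocks for λ = -1.
Step 2 — from the minimal polynomial, the factor (x + 1)^2 tells us the largest block for λ = -1 has size 2.
Step 3 — with total size 3, 2 blocks, and largest block 2, the block sizes (in nonincreasing order) are [2, 1].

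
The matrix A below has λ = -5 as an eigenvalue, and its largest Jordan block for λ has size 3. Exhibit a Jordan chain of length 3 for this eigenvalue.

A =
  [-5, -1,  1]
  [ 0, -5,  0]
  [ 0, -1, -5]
A Jordan chain for λ = -5 of length 3:
v_1 = (-1, 0, 0)ᵀ
v_2 = (-1, 0, -1)ᵀ
v_3 = (0, 1, 0)ᵀ

Let N = A − (-5)·I. We want v_3 with N^3 v_3 = 0 but N^2 v_3 ≠ 0; then v_{j-1} := N · v_j for j = 3, …, 2.

Pick v_3 = (0, 1, 0)ᵀ.
Then v_2 = N · v_3 = (-1, 0, -1)ᵀ.
Then v_1 = N · v_2 = (-1, 0, 0)ᵀ.

Sanity check: (A − (-5)·I) v_1 = (0, 0, 0)ᵀ = 0. ✓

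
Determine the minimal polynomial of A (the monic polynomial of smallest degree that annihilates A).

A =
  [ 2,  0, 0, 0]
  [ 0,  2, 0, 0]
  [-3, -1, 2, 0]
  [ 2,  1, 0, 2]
x^2 - 4*x + 4

The characteristic polynomial is χ_A(x) = (x - 2)^4, so the eigenvalues are known. The minimal polynomial is
  m_A(x) = Π_λ (x − λ)^{k_λ}
where k_λ is the size of the *largest* Jordan block for λ (equivalently, the smallest k with (A − λI)^k v = 0 for every generalised eigenvector v of λ).

  λ = 2: largest Jordan block has size 2, contributing (x − 2)^2

So m_A(x) = (x - 2)^2 = x^2 - 4*x + 4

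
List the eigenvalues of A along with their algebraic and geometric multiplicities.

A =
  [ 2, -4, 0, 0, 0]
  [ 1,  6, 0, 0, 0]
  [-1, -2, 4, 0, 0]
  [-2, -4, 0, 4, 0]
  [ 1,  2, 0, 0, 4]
λ = 4: alg = 5, geom = 4

Step 1 — factor the characteristic polynomial to read off the algebraic multiplicities:
  χ_A(x) = (x - 4)^5

Step 2 — compute geometric multiplicities via the rank-nullity identity g(λ) = n − rank(A − λI):
  rank(A − (4)·I) = 1, so dim ker(A − (4)·I) = n − 1 = 4

Summary:
  λ = 4: algebraic multiplicity = 5, geometric multiplicity = 4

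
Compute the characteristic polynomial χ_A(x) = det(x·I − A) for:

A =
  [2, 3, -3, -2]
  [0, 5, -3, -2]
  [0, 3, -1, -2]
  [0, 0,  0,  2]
x^4 - 8*x^3 + 24*x^2 - 32*x + 16

Expanding det(x·I − A) (e.g. by cofactor expansion or by noting that A is similar to its Jordan form J, which has the same characteristic polynomial as A) gives
  χ_A(x) = x^4 - 8*x^3 + 24*x^2 - 32*x + 16
which factors as (x - 2)^4. The eigenvalues (with algebraic multiplicities) are λ = 2 with multiplicity 4.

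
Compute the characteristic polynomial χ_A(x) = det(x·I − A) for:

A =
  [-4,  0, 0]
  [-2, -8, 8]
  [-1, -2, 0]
x^3 + 12*x^2 + 48*x + 64

Expanding det(x·I − A) (e.g. by cofactor expansion or by noting that A is similar to its Jordan form J, which has the same characteristic polynomial as A) gives
  χ_A(x) = x^3 + 12*x^2 + 48*x + 64
which factors as (x + 4)^3. The eigenvalues (with algebraic multiplicities) are λ = -4 with multiplicity 3.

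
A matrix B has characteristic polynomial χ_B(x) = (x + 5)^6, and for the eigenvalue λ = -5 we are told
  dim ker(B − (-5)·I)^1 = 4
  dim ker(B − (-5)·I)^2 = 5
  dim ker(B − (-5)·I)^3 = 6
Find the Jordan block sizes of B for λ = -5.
Block sizes for λ = -5: [3, 1, 1, 1]

From the dimensions of kernels of powers, the number of Jordan blocks of size at least j is d_j − d_{j−1} where d_j = dim ker(N^j) (with d_0 = 0). Computing the differences gives [4, 1, 1].
The number of blocks of size exactly k is (#blocks of size ≥ k) − (#blocks of size ≥ k + 1), so the partition is: 3 block(s) of size 1, 1 block(s) of size 3.
In nonincreasing order the block sizes are [3, 1, 1, 1].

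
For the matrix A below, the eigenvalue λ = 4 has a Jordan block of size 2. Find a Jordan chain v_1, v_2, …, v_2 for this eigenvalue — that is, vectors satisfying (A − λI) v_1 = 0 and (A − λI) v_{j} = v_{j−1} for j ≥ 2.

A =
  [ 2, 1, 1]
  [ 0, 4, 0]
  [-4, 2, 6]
A Jordan chain for λ = 4 of length 2:
v_1 = (-2, 0, -4)ᵀ
v_2 = (1, 0, 0)ᵀ

Let N = A − (4)·I. We want v_2 with N^2 v_2 = 0 but N^1 v_2 ≠ 0; then v_{j-1} := N · v_j for j = 2, …, 2.

Pick v_2 = (1, 0, 0)ᵀ.
Then v_1 = N · v_2 = (-2, 0, -4)ᵀ.

Sanity check: (A − (4)·I) v_1 = (0, 0, 0)ᵀ = 0. ✓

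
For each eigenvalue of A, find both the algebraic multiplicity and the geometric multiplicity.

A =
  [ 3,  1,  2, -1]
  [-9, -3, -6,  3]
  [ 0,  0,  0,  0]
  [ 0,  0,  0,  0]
λ = 0: alg = 4, geom = 3

Step 1 — factor the characteristic polynomial to read off the algebraic multiplicities:
  χ_A(x) = x^4

Step 2 — compute geometric multiplicities via the rank-nullity identity g(λ) = n − rank(A − λI):
  rank(A − (0)·I) = 1, so dim ker(A − (0)·I) = n − 1 = 3

Summary:
  λ = 0: algebraic multiplicity = 4, geometric multiplicity = 3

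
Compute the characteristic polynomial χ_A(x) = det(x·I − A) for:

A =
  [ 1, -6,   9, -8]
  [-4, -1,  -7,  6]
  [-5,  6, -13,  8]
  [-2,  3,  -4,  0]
x^4 + 13*x^3 + 60*x^2 + 112*x + 64

Expanding det(x·I − A) (e.g. by cofactor expansion or by noting that A is similar to its Jordan form J, which has the same characteristic polynomial as A) gives
  χ_A(x) = x^4 + 13*x^3 + 60*x^2 + 112*x + 64
which factors as (x + 1)*(x + 4)^3. The eigenvalues (with algebraic multiplicities) are λ = -4 with multiplicity 3, λ = -1 with multiplicity 1.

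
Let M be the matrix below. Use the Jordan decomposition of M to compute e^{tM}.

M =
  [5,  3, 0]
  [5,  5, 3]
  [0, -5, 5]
e^{tM} =
  [15*t^2*exp(5*t)/2 + exp(5*t), 3*t*exp(5*t), 9*t^2*exp(5*t)/2]
  [5*t*exp(5*t), exp(5*t), 3*t*exp(5*t)]
  [-25*t^2*exp(5*t)/2, -5*t*exp(5*t), -15*t^2*exp(5*t)/2 + exp(5*t)]

Strategy: write M = P · J · P⁻¹ where J is a Jordan canonical form, so e^{tM} = P · e^{tJ} · P⁻¹, and e^{tJ} can be computed block-by-block.

M has Jordan form
J =
  [5, 1, 0]
  [0, 5, 1]
  [0, 0, 5]
(up to reordering of blocks).

Per-block formulas:
  For a 3×3 Jordan block J_3(5): exp(t · J_3(5)) = e^(5t)·(I + t·N + (t^2/2)·N^2), where N is the 3×3 nilpotent shift.

After assembling e^{tJ} and conjugating by P, we get:

e^{tM} =
  [15*t^2*exp(5*t)/2 + exp(5*t), 3*t*exp(5*t), 9*t^2*exp(5*t)/2]
  [5*t*exp(5*t), exp(5*t), 3*t*exp(5*t)]
  [-25*t^2*exp(5*t)/2, -5*t*exp(5*t), -15*t^2*exp(5*t)/2 + exp(5*t)]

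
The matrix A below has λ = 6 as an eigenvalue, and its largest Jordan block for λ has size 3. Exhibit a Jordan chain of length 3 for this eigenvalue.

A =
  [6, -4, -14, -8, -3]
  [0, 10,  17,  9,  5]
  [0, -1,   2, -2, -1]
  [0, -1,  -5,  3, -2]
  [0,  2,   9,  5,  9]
A Jordan chain for λ = 6 of length 3:
v_1 = (1, 0, 0, 0, 0)ᵀ
v_2 = (-14, 17, -4, -5, 9)ᵀ
v_3 = (0, 0, 1, 0, 0)ᵀ

Let N = A − (6)·I. We want v_3 with N^3 v_3 = 0 but N^2 v_3 ≠ 0; then v_{j-1} := N · v_j for j = 3, …, 2.

Pick v_3 = (0, 0, 1, 0, 0)ᵀ.
Then v_2 = N · v_3 = (-14, 17, -4, -5, 9)ᵀ.
Then v_1 = N · v_2 = (1, 0, 0, 0, 0)ᵀ.

Sanity check: (A − (6)·I) v_1 = (0, 0, 0, 0, 0)ᵀ = 0. ✓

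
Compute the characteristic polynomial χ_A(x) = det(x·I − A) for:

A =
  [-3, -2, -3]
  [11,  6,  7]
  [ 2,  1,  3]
x^3 - 6*x^2 + 12*x - 8

Expanding det(x·I − A) (e.g. by cofactor expansion or by noting that A is similar to its Jordan form J, which has the same characteristic polynomial as A) gives
  χ_A(x) = x^3 - 6*x^2 + 12*x - 8
which factors as (x - 2)^3. The eigenvalues (with algebraic multiplicities) are λ = 2 with multiplicity 3.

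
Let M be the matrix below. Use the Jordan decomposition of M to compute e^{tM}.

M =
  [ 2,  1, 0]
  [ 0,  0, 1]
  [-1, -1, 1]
e^{tM} =
  [t^2*exp(t)/2 + t*exp(t) + exp(t), t*exp(t), t^2*exp(t)/2]
  [-t^2*exp(t)/2, -t*exp(t) + exp(t), -t^2*exp(t)/2 + t*exp(t)]
  [-t^2*exp(t)/2 - t*exp(t), -t*exp(t), -t^2*exp(t)/2 + exp(t)]

Strategy: write M = P · J · P⁻¹ where J is a Jordan canonical form, so e^{tM} = P · e^{tJ} · P⁻¹, and e^{tJ} can be computed block-by-block.

M has Jordan form
J =
  [1, 1, 0]
  [0, 1, 1]
  [0, 0, 1]
(up to reordering of blocks).

Per-block formulas:
  For a 3×3 Jordan block J_3(1): exp(t · J_3(1)) = e^(1t)·(I + t·N + (t^2/2)·N^2), where N is the 3×3 nilpotent shift.

After assembling e^{tJ} and conjugating by P, we get:

e^{tM} =
  [t^2*exp(t)/2 + t*exp(t) + exp(t), t*exp(t), t^2*exp(t)/2]
  [-t^2*exp(t)/2, -t*exp(t) + exp(t), -t^2*exp(t)/2 + t*exp(t)]
  [-t^2*exp(t)/2 - t*exp(t), -t*exp(t), -t^2*exp(t)/2 + exp(t)]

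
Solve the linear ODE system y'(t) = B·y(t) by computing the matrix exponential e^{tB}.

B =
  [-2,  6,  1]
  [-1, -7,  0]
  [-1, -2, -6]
e^{tB} =
  [t^2*exp(-5*t) + 3*t*exp(-5*t) + exp(-5*t), 2*t^2*exp(-5*t) + 6*t*exp(-5*t), t^2*exp(-5*t) + t*exp(-5*t)]
  [-t^2*exp(-5*t)/2 - t*exp(-5*t), -t^2*exp(-5*t) - 2*t*exp(-5*t) + exp(-5*t), -t^2*exp(-5*t)/2]
  [-t*exp(-5*t), -2*t*exp(-5*t), -t*exp(-5*t) + exp(-5*t)]

Strategy: write B = P · J · P⁻¹ where J is a Jordan canonical form, so e^{tB} = P · e^{tJ} · P⁻¹, and e^{tJ} can be computed block-by-block.

B has Jordan form
J =
  [-5,  1,  0]
  [ 0, -5,  1]
  [ 0,  0, -5]
(up to reordering of blocks).

Per-block formulas:
  For a 3×3 Jordan block J_3(-5): exp(t · J_3(-5)) = e^(-5t)·(I + t·N + (t^2/2)·N^2), where N is the 3×3 nilpotent shift.

After assembling e^{tJ} and conjugating by P, we get:

e^{tB} =
  [t^2*exp(-5*t) + 3*t*exp(-5*t) + exp(-5*t), 2*t^2*exp(-5*t) + 6*t*exp(-5*t), t^2*exp(-5*t) + t*exp(-5*t)]
  [-t^2*exp(-5*t)/2 - t*exp(-5*t), -t^2*exp(-5*t) - 2*t*exp(-5*t) + exp(-5*t), -t^2*exp(-5*t)/2]
  [-t*exp(-5*t), -2*t*exp(-5*t), -t*exp(-5*t) + exp(-5*t)]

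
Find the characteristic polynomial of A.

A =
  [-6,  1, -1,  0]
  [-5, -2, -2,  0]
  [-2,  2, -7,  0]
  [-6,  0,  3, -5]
x^4 + 20*x^3 + 150*x^2 + 500*x + 625

Expanding det(x·I − A) (e.g. by cofactor expansion or by noting that A is similar to its Jordan form J, which has the same characteristic polynomial as A) gives
  χ_A(x) = x^4 + 20*x^3 + 150*x^2 + 500*x + 625
which factors as (x + 5)^4. The eigenvalues (with algebraic multiplicities) are λ = -5 with multiplicity 4.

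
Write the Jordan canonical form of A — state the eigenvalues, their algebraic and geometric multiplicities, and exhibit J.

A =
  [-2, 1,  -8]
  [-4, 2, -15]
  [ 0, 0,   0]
J_3(0)

The characteristic polynomial is
  det(x·I − A) = x^3

Eigenvalues and multiplicities (the geometric multiplicity of λ is n − rank(A − λI), which equals the number of Jordan blocks for λ):
  λ = 0: algebraic multiplicity = 3, geometric multiplicity = 1

Determining the block sizes for each eigenvalue:
  λ = 0: one block (gm = 1), so the single block has size am = 3 → block sizes [3]

Assembling the blocks gives a Jordan form
J =
  [0, 1, 0]
  [0, 0, 1]
  [0, 0, 0]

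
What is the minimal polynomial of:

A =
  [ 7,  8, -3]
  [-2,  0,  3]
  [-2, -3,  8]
x^3 - 15*x^2 + 75*x - 125

The characteristic polynomial is χ_A(x) = (x - 5)^3, so the eigenvalues are known. The minimal polynomial is
  m_A(x) = Π_λ (x − λ)^{k_λ}
where k_λ is the size of the *largest* Jordan block for λ (equivalently, the smallest k with (A − λI)^k v = 0 for every generalised eigenvector v of λ).

  λ = 5: largest Jordan block has size 3, contributing (x − 5)^3

So m_A(x) = (x - 5)^3 = x^3 - 15*x^2 + 75*x - 125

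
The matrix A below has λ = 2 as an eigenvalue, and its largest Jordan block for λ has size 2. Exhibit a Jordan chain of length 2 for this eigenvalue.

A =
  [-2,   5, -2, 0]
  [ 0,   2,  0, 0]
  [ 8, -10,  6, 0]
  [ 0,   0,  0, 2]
A Jordan chain for λ = 2 of length 2:
v_1 = (-4, 0, 8, 0)ᵀ
v_2 = (1, 0, 0, 0)ᵀ

Let N = A − (2)·I. We want v_2 with N^2 v_2 = 0 but N^1 v_2 ≠ 0; then v_{j-1} := N · v_j for j = 2, …, 2.

Pick v_2 = (1, 0, 0, 0)ᵀ.
Then v_1 = N · v_2 = (-4, 0, 8, 0)ᵀ.

Sanity check: (A − (2)·I) v_1 = (0, 0, 0, 0)ᵀ = 0. ✓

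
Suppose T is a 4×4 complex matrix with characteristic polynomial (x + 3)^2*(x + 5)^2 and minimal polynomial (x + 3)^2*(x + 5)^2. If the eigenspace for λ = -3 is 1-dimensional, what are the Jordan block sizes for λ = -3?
Block sizes for λ = -3: [2]

Step 1 — from the characteristic polynomial, algebraic multiplicity of λ = -3 is 2. From dim ker(T − (-3)·I) = 1, there are exactly 1 Jordan blocks for λ = -3.
Step 2 — from the minimal polynomial, the factor (x + 3)^2 tells us the largest block for λ = -3 has size 2.
Step 3 — with total size 2, 1 blocks, and largest block 2, the block sizes (in nonincreasing order) are [2].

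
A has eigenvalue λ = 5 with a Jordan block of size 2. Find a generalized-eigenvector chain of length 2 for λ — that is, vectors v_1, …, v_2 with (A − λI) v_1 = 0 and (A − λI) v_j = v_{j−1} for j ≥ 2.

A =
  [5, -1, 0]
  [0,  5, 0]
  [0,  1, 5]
A Jordan chain for λ = 5 of length 2:
v_1 = (-1, 0, 1)ᵀ
v_2 = (0, 1, 0)ᵀ

Let N = A − (5)·I. We want v_2 with N^2 v_2 = 0 but N^1 v_2 ≠ 0; then v_{j-1} := N · v_j for j = 2, …, 2.

Pick v_2 = (0, 1, 0)ᵀ.
Then v_1 = N · v_2 = (-1, 0, 1)ᵀ.

Sanity check: (A − (5)·I) v_1 = (0, 0, 0)ᵀ = 0. ✓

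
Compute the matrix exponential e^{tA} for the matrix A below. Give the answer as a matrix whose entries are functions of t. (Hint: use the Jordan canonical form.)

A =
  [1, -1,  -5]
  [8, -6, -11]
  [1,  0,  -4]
e^{tA} =
  [3*t^2*exp(-3*t)/2 + 4*t*exp(-3*t) + exp(-3*t), -t^2*exp(-3*t)/2 - t*exp(-3*t), -2*t^2*exp(-3*t) - 5*t*exp(-3*t)]
  [-3*t^2*exp(-3*t)/2 + 8*t*exp(-3*t), t^2*exp(-3*t)/2 - 3*t*exp(-3*t) + exp(-3*t), 2*t^2*exp(-3*t) - 11*t*exp(-3*t)]
  [3*t^2*exp(-3*t)/2 + t*exp(-3*t), -t^2*exp(-3*t)/2, -2*t^2*exp(-3*t) - t*exp(-3*t) + exp(-3*t)]

Strategy: write A = P · J · P⁻¹ where J is a Jordan canonical form, so e^{tA} = P · e^{tJ} · P⁻¹, and e^{tJ} can be computed block-by-block.

A has Jordan form
J =
  [-3,  1,  0]
  [ 0, -3,  1]
  [ 0,  0, -3]
(up to reordering of blocks).

Per-block formulas:
  For a 3×3 Jordan block J_3(-3): exp(t · J_3(-3)) = e^(-3t)·(I + t·N + (t^2/2)·N^2), where N is the 3×3 nilpotent shift.

After assembling e^{tJ} and conjugating by P, we get:

e^{tA} =
  [3*t^2*exp(-3*t)/2 + 4*t*exp(-3*t) + exp(-3*t), -t^2*exp(-3*t)/2 - t*exp(-3*t), -2*t^2*exp(-3*t) - 5*t*exp(-3*t)]
  [-3*t^2*exp(-3*t)/2 + 8*t*exp(-3*t), t^2*exp(-3*t)/2 - 3*t*exp(-3*t) + exp(-3*t), 2*t^2*exp(-3*t) - 11*t*exp(-3*t)]
  [3*t^2*exp(-3*t)/2 + t*exp(-3*t), -t^2*exp(-3*t)/2, -2*t^2*exp(-3*t) - t*exp(-3*t) + exp(-3*t)]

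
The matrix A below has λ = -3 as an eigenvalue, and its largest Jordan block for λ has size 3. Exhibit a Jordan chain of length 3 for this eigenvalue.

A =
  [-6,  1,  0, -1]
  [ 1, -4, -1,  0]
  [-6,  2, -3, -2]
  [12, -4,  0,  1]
A Jordan chain for λ = -3 of length 3:
v_1 = (-2, 2, -4, 8)ᵀ
v_2 = (-3, 1, -6, 12)ᵀ
v_3 = (1, 0, 0, 0)ᵀ

Let N = A − (-3)·I. We want v_3 with N^3 v_3 = 0 but N^2 v_3 ≠ 0; then v_{j-1} := N · v_j for j = 3, …, 2.

Pick v_3 = (1, 0, 0, 0)ᵀ.
Then v_2 = N · v_3 = (-3, 1, -6, 12)ᵀ.
Then v_1 = N · v_2 = (-2, 2, -4, 8)ᵀ.

Sanity check: (A − (-3)·I) v_1 = (0, 0, 0, 0)ᵀ = 0. ✓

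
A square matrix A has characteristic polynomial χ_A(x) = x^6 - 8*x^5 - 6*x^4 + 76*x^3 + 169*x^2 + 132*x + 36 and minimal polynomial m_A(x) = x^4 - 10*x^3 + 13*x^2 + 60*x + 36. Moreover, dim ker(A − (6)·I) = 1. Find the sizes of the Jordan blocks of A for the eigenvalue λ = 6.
Block sizes for λ = 6: [2]

Step 1 — from the characteristic polynomial, algebraic multiplicity of λ = 6 is 2. From dim ker(A − (6)·I) = 1, there are exactly 1 Jordan blocks for λ = 6.
Step 2 — from the minimal polynomial, the factor (x − 6)^2 tells us the largest block for λ = 6 has size 2.
Step 3 — with total size 2, 1 blocks, and largest block 2, the block sizes (in nonincreasing order) are [2].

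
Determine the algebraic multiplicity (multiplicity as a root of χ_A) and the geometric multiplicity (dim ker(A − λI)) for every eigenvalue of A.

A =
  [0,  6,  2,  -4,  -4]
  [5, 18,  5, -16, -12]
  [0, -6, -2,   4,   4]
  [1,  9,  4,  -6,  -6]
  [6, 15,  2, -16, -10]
λ = 0: alg = 5, geom = 2

Step 1 — factor the characteristic polynomial to read off the algebraic multiplicities:
  χ_A(x) = x^5

Step 2 — compute geometric multiplicities via the rank-nullity identity g(λ) = n − rank(A − λI):
  rank(A − (0)·I) = 3, so dim ker(A − (0)·I) = n − 3 = 2

Summary:
  λ = 0: algebraic multiplicity = 5, geometric multiplicity = 2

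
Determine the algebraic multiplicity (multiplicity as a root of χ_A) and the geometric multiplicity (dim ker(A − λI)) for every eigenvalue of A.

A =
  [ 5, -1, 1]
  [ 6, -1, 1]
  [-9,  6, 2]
λ = 2: alg = 3, geom = 1

Step 1 — factor the characteristic polynomial to read off the algebraic multiplicities:
  χ_A(x) = (x - 2)^3

Step 2 — compute geometric multiplicities via the rank-nullity identity g(λ) = n − rank(A − λI):
  rank(A − (2)·I) = 2, so dim ker(A − (2)·I) = n − 2 = 1

Summary:
  λ = 2: algebraic multiplicity = 3, geometric multiplicity = 1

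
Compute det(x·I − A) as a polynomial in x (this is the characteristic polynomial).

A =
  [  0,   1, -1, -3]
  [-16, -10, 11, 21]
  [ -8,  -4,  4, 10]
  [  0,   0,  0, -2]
x^4 + 8*x^3 + 24*x^2 + 32*x + 16

Expanding det(x·I − A) (e.g. by cofactor expansion or by noting that A is similar to its Jordan form J, which has the same characteristic polynomial as A) gives
  χ_A(x) = x^4 + 8*x^3 + 24*x^2 + 32*x + 16
which factors as (x + 2)^4. The eigenvalues (with algebraic multiplicities) are λ = -2 with multiplicity 4.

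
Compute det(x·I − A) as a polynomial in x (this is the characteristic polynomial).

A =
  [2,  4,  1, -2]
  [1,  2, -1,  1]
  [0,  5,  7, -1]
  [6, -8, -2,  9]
x^4 - 20*x^3 + 150*x^2 - 500*x + 625

Expanding det(x·I − A) (e.g. by cofactor expansion or by noting that A is similar to its Jordan form J, which has the same characteristic polynomial as A) gives
  χ_A(x) = x^4 - 20*x^3 + 150*x^2 - 500*x + 625
which factors as (x - 5)^4. The eigenvalues (with algebraic multiplicities) are λ = 5 with multiplicity 4.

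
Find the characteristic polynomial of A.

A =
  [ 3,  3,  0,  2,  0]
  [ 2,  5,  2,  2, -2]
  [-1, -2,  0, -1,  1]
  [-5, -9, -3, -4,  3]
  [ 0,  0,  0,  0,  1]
x^5 - 5*x^4 + 10*x^3 - 10*x^2 + 5*x - 1

Expanding det(x·I − A) (e.g. by cofactor expansion or by noting that A is similar to its Jordan form J, which has the same characteristic polynomial as A) gives
  χ_A(x) = x^5 - 5*x^4 + 10*x^3 - 10*x^2 + 5*x - 1
which factors as (x - 1)^5. The eigenvalues (with algebraic multiplicities) are λ = 1 with multiplicity 5.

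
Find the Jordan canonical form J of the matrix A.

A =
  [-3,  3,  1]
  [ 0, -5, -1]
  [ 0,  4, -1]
J_3(-3)

The characteristic polynomial is
  det(x·I − A) = x^3 + 9*x^2 + 27*x + 27 = (x + 3)^3

Eigenvalues and multiplicities (the geometric multiplicity of λ is n − rank(A − λI), which equals the number of Jordan blocks for λ):
  λ = -3: algebraic multiplicity = 3, geometric multiplicity = 1

Determining the block sizes for each eigenvalue:
  λ = -3: one block (gm = 1), so the single block has size am = 3 → block sizes [3]

Assembling the blocks gives a Jordan form
J =
  [-3,  1,  0]
  [ 0, -3,  1]
  [ 0,  0, -3]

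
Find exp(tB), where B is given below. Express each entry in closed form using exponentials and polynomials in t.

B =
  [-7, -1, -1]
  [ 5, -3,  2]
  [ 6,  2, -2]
e^{tB} =
  [-t^2*exp(-4*t) - 3*t*exp(-4*t) + exp(-4*t), -t*exp(-4*t), -t^2*exp(-4*t)/2 - t*exp(-4*t)]
  [t^2*exp(-4*t) + 5*t*exp(-4*t), t*exp(-4*t) + exp(-4*t), t^2*exp(-4*t)/2 + 2*t*exp(-4*t)]
  [2*t^2*exp(-4*t) + 6*t*exp(-4*t), 2*t*exp(-4*t), t^2*exp(-4*t) + 2*t*exp(-4*t) + exp(-4*t)]

Strategy: write B = P · J · P⁻¹ where J is a Jordan canonical form, so e^{tB} = P · e^{tJ} · P⁻¹, and e^{tJ} can be computed block-by-block.

B has Jordan form
J =
  [-4,  1,  0]
  [ 0, -4,  1]
  [ 0,  0, -4]
(up to reordering of blocks).

Per-block formulas:
  For a 3×3 Jordan block J_3(-4): exp(t · J_3(-4)) = e^(-4t)·(I + t·N + (t^2/2)·N^2), where N is the 3×3 nilpotent shift.

After assembling e^{tJ} and conjugating by P, we get:

e^{tB} =
  [-t^2*exp(-4*t) - 3*t*exp(-4*t) + exp(-4*t), -t*exp(-4*t), -t^2*exp(-4*t)/2 - t*exp(-4*t)]
  [t^2*exp(-4*t) + 5*t*exp(-4*t), t*exp(-4*t) + exp(-4*t), t^2*exp(-4*t)/2 + 2*t*exp(-4*t)]
  [2*t^2*exp(-4*t) + 6*t*exp(-4*t), 2*t*exp(-4*t), t^2*exp(-4*t) + 2*t*exp(-4*t) + exp(-4*t)]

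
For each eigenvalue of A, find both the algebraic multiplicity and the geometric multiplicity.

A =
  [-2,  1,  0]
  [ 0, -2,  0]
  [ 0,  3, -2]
λ = -2: alg = 3, geom = 2

Step 1 — factor the characteristic polynomial to read off the algebraic multiplicities:
  χ_A(x) = (x + 2)^3

Step 2 — compute geometric multiplicities via the rank-nullity identity g(λ) = n − rank(A − λI):
  rank(A − (-2)·I) = 1, so dim ker(A − (-2)·I) = n − 1 = 2

Summary:
  λ = -2: algebraic multiplicity = 3, geometric multiplicity = 2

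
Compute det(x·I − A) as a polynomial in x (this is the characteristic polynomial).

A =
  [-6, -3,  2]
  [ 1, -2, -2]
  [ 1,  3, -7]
x^3 + 15*x^2 + 75*x + 125

Expanding det(x·I − A) (e.g. by cofactor expansion or by noting that A is similar to its Jordan form J, which has the same characteristic polynomial as A) gives
  χ_A(x) = x^3 + 15*x^2 + 75*x + 125
which factors as (x + 5)^3. The eigenvalues (with algebraic multiplicities) are λ = -5 with multiplicity 3.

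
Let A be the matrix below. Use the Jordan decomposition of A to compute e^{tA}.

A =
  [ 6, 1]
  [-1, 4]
e^{tA} =
  [t*exp(5*t) + exp(5*t), t*exp(5*t)]
  [-t*exp(5*t), -t*exp(5*t) + exp(5*t)]

Strategy: write A = P · J · P⁻¹ where J is a Jordan canonical form, so e^{tA} = P · e^{tJ} · P⁻¹, and e^{tJ} can be computed block-by-block.

A has Jordan form
J =
  [5, 1]
  [0, 5]
(up to reordering of blocks).

Per-block formulas:
  For a 2×2 Jordan block J_2(5): exp(t · J_2(5)) = e^(5t)·(I + t·N), where N is the 2×2 nilpotent shift.

After assembling e^{tJ} and conjugating by P, we get:

e^{tA} =
  [t*exp(5*t) + exp(5*t), t*exp(5*t)]
  [-t*exp(5*t), -t*exp(5*t) + exp(5*t)]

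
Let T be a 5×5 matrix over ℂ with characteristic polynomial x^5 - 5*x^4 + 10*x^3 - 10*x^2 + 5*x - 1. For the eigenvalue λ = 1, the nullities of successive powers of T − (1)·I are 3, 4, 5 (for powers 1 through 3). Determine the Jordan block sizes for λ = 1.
Block sizes for λ = 1: [3, 1, 1]

From the dimensions of kernels of powers, the number of Jordan blocks of size at least j is d_j − d_{j−1} where d_j = dim ker(N^j) (with d_0 = 0). Computing the differences gives [3, 1, 1].
The number of blocks of size exactly k is (#blocks of size ≥ k) − (#blocks of size ≥ k + 1), so the partition is: 2 block(s) of size 1, 1 block(s) of size 3.
In nonincreasing order the block sizes are [3, 1, 1].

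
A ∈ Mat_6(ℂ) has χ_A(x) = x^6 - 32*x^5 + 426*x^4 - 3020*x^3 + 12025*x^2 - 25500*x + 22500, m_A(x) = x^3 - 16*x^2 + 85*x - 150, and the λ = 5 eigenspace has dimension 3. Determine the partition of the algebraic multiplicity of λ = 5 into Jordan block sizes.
Block sizes for λ = 5: [2, 1, 1]

Step 1 — from the characteristic polynomial, algebraic multiplicity of λ = 5 is 4. From dim ker(A − (5)·I) = 3, there are exactly 3 Jordan blocks for λ = 5.
Step 2 — from the minimal polynomial, the factor (x − 5)^2 tells us the largest block for λ = 5 has size 2.
Step 3 — with total size 4, 3 blocks, and largest block 2, the block sizes (in nonincreasing order) are [2, 1, 1].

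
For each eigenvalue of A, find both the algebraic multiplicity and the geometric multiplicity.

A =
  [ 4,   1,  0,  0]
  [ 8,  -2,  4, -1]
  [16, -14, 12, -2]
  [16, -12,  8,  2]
λ = 4: alg = 4, geom = 2

Step 1 — factor the characteristic polynomial to read off the algebraic multiplicities:
  χ_A(x) = (x - 4)^4

Step 2 — compute geometric multiplicities via the rank-nullity identity g(λ) = n − rank(A − λI):
  rank(A − (4)·I) = 2, so dim ker(A − (4)·I) = n − 2 = 2

Summary:
  λ = 4: algebraic multiplicity = 4, geometric multiplicity = 2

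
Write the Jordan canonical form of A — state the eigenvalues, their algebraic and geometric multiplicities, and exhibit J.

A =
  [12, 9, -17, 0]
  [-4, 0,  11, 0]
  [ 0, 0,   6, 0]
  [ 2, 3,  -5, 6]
J_3(6) ⊕ J_1(6)

The characteristic polynomial is
  det(x·I − A) = x^4 - 24*x^3 + 216*x^2 - 864*x + 1296 = (x - 6)^4

Eigenvalues and multiplicities (the geometric multiplicity of λ is n − rank(A − λI), which equals the number of Jordan blocks for λ):
  λ = 6: algebraic multiplicity = 4, geometric multiplicity = 2

Determining the block sizes for each eigenvalue:
  λ = 6: with am = 4 and gm = 2, the partition is not yet determined (e.g. several partitions of 4 into 2 parts exist). Let N = A − (6)·I. Computing rank(N^1) = 2, rank(N^2) = 1, rank(N^3) = 0; the number of blocks of size ≥ j is rank(N^{j−1}) − rank(N^j), giving [2, 1, 1]. So we have 1 block(s) of size 3, 1 block(s) of size 1 → block sizes [3, 1]

Assembling the blocks gives a Jordan form
J =
  [6, 1, 0, 0]
  [0, 6, 1, 0]
  [0, 0, 6, 0]
  [0, 0, 0, 6]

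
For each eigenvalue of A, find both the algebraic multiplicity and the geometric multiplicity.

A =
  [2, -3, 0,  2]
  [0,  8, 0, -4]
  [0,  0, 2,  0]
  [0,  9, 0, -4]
λ = 2: alg = 4, geom = 3

Step 1 — factor the characteristic polynomial to read off the algebraic multiplicities:
  χ_A(x) = (x - 2)^4

Step 2 — compute geometric multiplicities via the rank-nullity identity g(λ) = n − rank(A − λI):
  rank(A − (2)·I) = 1, so dim ker(A − (2)·I) = n − 1 = 3

Summary:
  λ = 2: algebraic multiplicity = 4, geometric multiplicity = 3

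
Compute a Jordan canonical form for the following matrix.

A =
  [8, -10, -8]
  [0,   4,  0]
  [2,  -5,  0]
J_2(4) ⊕ J_1(4)

The characteristic polynomial is
  det(x·I − A) = x^3 - 12*x^2 + 48*x - 64 = (x - 4)^3

Eigenvalues and multiplicities (the geometric multiplicity of λ is n − rank(A − λI), which equals the number of Jordan blocks for λ):
  λ = 4: algebraic multiplicity = 3, geometric multiplicity = 2

Determining the block sizes for each eigenvalue:
  λ = 4: 2 blocks summing to 3 forces exactly one block of size 2 and the rest size 1 → block sizes [2, 1]

Assembling the blocks gives a Jordan form
J =
  [4, 1, 0]
  [0, 4, 0]
  [0, 0, 4]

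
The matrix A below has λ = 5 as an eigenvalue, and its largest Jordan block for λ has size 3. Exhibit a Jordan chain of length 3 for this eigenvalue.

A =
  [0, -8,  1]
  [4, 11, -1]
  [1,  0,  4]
A Jordan chain for λ = 5 of length 3:
v_1 = (-6, 3, -6)ᵀ
v_2 = (-5, 4, 1)ᵀ
v_3 = (1, 0, 0)ᵀ

Let N = A − (5)·I. We want v_3 with N^3 v_3 = 0 but N^2 v_3 ≠ 0; then v_{j-1} := N · v_j for j = 3, …, 2.

Pick v_3 = (1, 0, 0)ᵀ.
Then v_2 = N · v_3 = (-5, 4, 1)ᵀ.
Then v_1 = N · v_2 = (-6, 3, -6)ᵀ.

Sanity check: (A − (5)·I) v_1 = (0, 0, 0)ᵀ = 0. ✓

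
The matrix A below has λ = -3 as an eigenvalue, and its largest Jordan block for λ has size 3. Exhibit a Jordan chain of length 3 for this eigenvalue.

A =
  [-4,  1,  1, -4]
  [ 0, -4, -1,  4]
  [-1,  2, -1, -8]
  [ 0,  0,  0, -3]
A Jordan chain for λ = -3 of length 3:
v_1 = (0, 1, -1, 0)ᵀ
v_2 = (-1, 0, -1, 0)ᵀ
v_3 = (1, 0, 0, 0)ᵀ

Let N = A − (-3)·I. We want v_3 with N^3 v_3 = 0 but N^2 v_3 ≠ 0; then v_{j-1} := N · v_j for j = 3, …, 2.

Pick v_3 = (1, 0, 0, 0)ᵀ.
Then v_2 = N · v_3 = (-1, 0, -1, 0)ᵀ.
Then v_1 = N · v_2 = (0, 1, -1, 0)ᵀ.

Sanity check: (A − (-3)·I) v_1 = (0, 0, 0, 0)ᵀ = 0. ✓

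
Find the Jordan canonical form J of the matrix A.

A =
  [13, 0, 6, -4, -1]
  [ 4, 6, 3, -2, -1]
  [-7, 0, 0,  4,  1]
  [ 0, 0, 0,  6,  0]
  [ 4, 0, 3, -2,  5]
J_3(6) ⊕ J_1(6) ⊕ J_1(6)

The characteristic polynomial is
  det(x·I − A) = x^5 - 30*x^4 + 360*x^3 - 2160*x^2 + 6480*x - 7776 = (x - 6)^5

Eigenvalues and multiplicities (the geometric multiplicity of λ is n − rank(A − λI), which equals the number of Jordan blocks for λ):
  λ = 6: algebraic multiplicity = 5, geometric multiplicity = 3

Determining the block sizes for each eigenvalue:
  λ = 6: with am = 5 and gm = 3, the partition is not yet determined (e.g. several partitions of 5 into 3 parts exist). Let N = A − (6)·I. Computing rank(N^1) = 2, rank(N^2) = 1, rank(N^3) = 0; the number of blocks of size ≥ j is rank(N^{j−1}) − rank(N^j), giving [3, 1, 1]. So we have 1 block(s) of size 3, 2 block(s) of size 1 → block sizes [3, 1, 1]

Assembling the blocks gives a Jordan form
J =
  [6, 1, 0, 0, 0]
  [0, 6, 1, 0, 0]
  [0, 0, 6, 0, 0]
  [0, 0, 0, 6, 0]
  [0, 0, 0, 0, 6]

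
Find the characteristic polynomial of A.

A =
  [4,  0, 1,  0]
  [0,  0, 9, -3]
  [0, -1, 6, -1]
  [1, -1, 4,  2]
x^4 - 12*x^3 + 54*x^2 - 108*x + 81

Expanding det(x·I − A) (e.g. by cofactor expansion or by noting that A is similar to its Jordan form J, which has the same characteristic polynomial as A) gives
  χ_A(x) = x^4 - 12*x^3 + 54*x^2 - 108*x + 81
which factors as (x - 3)^4. The eigenvalues (with algebraic multiplicities) are λ = 3 with multiplicity 4.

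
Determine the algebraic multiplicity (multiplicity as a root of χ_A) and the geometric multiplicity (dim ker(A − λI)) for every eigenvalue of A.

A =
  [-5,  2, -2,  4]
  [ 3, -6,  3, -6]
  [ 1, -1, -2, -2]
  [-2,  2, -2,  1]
λ = -3: alg = 4, geom = 3

Step 1 — factor the characteristic polynomial to read off the algebraic multiplicities:
  χ_A(x) = (x + 3)^4

Step 2 — compute geometric multiplicities via the rank-nullity identity g(λ) = n − rank(A − λI):
  rank(A − (-3)·I) = 1, so dim ker(A − (-3)·I) = n − 1 = 3

Summary:
  λ = -3: algebraic multiplicity = 4, geometric multiplicity = 3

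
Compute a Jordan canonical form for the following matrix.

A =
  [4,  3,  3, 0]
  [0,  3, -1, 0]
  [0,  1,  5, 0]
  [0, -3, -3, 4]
J_2(4) ⊕ J_1(4) ⊕ J_1(4)

The characteristic polynomial is
  det(x·I − A) = x^4 - 16*x^3 + 96*x^2 - 256*x + 256 = (x - 4)^4

Eigenvalues and multiplicities (the geometric multiplicity of λ is n − rank(A − λI), which equals the number of Jordan blocks for λ):
  λ = 4: algebraic multiplicity = 4, geometric multiplicity = 3

Determining the block sizes for each eigenvalue:
  λ = 4: 3 blocks summing to 4 forces exactly one block of size 2 and the rest size 1 → block sizes [2, 1, 1]

Assembling the blocks gives a Jordan form
J =
  [4, 1, 0, 0]
  [0, 4, 0, 0]
  [0, 0, 4, 0]
  [0, 0, 0, 4]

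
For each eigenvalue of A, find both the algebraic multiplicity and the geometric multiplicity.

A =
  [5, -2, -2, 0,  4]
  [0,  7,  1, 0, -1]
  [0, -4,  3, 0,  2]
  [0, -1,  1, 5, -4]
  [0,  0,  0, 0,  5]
λ = 5: alg = 5, geom = 3

Step 1 — factor the characteristic polynomial to read off the algebraic multiplicities:
  χ_A(x) = (x - 5)^5

Step 2 — compute geometric multiplicities via the rank-nullity identity g(λ) = n − rank(A − λI):
  rank(A − (5)·I) = 2, so dim ker(A − (5)·I) = n − 2 = 3

Summary:
  λ = 5: algebraic multiplicity = 5, geometric multiplicity = 3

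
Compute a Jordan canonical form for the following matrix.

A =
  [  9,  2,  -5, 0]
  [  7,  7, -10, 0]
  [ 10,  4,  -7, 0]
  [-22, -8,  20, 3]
J_3(3) ⊕ J_1(3)

The characteristic polynomial is
  det(x·I − A) = x^4 - 12*x^3 + 54*x^2 - 108*x + 81 = (x - 3)^4

Eigenvalues and multiplicities (the geometric multiplicity of λ is n − rank(A − λI), which equals the number of Jordan blocks for λ):
  λ = 3: algebraic multiplicity = 4, geometric multiplicity = 2

Determining the block sizes for each eigenvalue:
  λ = 3: with am = 4 and gm = 2, the partition is not yet determined (e.g. several partitions of 4 into 2 parts exist). Let N = A − (3)·I. Computing rank(N^1) = 2, rank(N^2) = 1, rank(N^3) = 0; the number of blocks of size ≥ j is rank(N^{j−1}) − rank(N^j), giving [2, 1, 1]. So we have 1 block(s) of size 3, 1 block(s) of size 1 → block sizes [3, 1]

Assembling the blocks gives a Jordan form
J =
  [3, 1, 0, 0]
  [0, 3, 1, 0]
  [0, 0, 3, 0]
  [0, 0, 0, 3]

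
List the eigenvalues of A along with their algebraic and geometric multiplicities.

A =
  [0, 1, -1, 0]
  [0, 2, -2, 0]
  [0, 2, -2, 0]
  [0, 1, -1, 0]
λ = 0: alg = 4, geom = 3

Step 1 — factor the characteristic polynomial to read off the algebraic multiplicities:
  χ_A(x) = x^4

Step 2 — compute geometric multiplicities via the rank-nullity identity g(λ) = n − rank(A − λI):
  rank(A − (0)·I) = 1, so dim ker(A − (0)·I) = n − 1 = 3

Summary:
  λ = 0: algebraic multiplicity = 4, geometric multiplicity = 3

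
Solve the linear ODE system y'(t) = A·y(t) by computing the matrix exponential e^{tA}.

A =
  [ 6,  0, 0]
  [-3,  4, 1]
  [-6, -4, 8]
e^{tA} =
  [exp(6*t), 0, 0]
  [-3*t*exp(6*t), -2*t*exp(6*t) + exp(6*t), t*exp(6*t)]
  [-6*t*exp(6*t), -4*t*exp(6*t), 2*t*exp(6*t) + exp(6*t)]

Strategy: write A = P · J · P⁻¹ where J is a Jordan canonical form, so e^{tA} = P · e^{tJ} · P⁻¹, and e^{tJ} can be computed block-by-block.

A has Jordan form
J =
  [6, 1, 0]
  [0, 6, 0]
  [0, 0, 6]
(up to reordering of blocks).

Per-block formulas:
  For a 1×1 block at λ = 6: exp(t · [6]) = [e^(6t)].
  For a 2×2 Jordan block J_2(6): exp(t · J_2(6)) = e^(6t)·(I + t·N), where N is the 2×2 nilpotent shift.

After assembling e^{tJ} and conjugating by P, we get:

e^{tA} =
  [exp(6*t), 0, 0]
  [-3*t*exp(6*t), -2*t*exp(6*t) + exp(6*t), t*exp(6*t)]
  [-6*t*exp(6*t), -4*t*exp(6*t), 2*t*exp(6*t) + exp(6*t)]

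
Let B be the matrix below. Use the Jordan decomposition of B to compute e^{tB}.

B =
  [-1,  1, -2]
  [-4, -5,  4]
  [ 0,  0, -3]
e^{tB} =
  [2*t*exp(-3*t) + exp(-3*t), t*exp(-3*t), -2*t*exp(-3*t)]
  [-4*t*exp(-3*t), -2*t*exp(-3*t) + exp(-3*t), 4*t*exp(-3*t)]
  [0, 0, exp(-3*t)]

Strategy: write B = P · J · P⁻¹ where J is a Jordan canonical form, so e^{tB} = P · e^{tJ} · P⁻¹, and e^{tJ} can be computed block-by-block.

B has Jordan form
J =
  [-3,  1,  0]
  [ 0, -3,  0]
  [ 0,  0, -3]
(up to reordering of blocks).

Per-block formulas:
  For a 1×1 block at λ = -3: exp(t · [-3]) = [e^(-3t)].
  For a 2×2 Jordan block J_2(-3): exp(t · J_2(-3)) = e^(-3t)·(I + t·N), where N is the 2×2 nilpotent shift.

After assembling e^{tJ} and conjugating by P, we get:

e^{tB} =
  [2*t*exp(-3*t) + exp(-3*t), t*exp(-3*t), -2*t*exp(-3*t)]
  [-4*t*exp(-3*t), -2*t*exp(-3*t) + exp(-3*t), 4*t*exp(-3*t)]
  [0, 0, exp(-3*t)]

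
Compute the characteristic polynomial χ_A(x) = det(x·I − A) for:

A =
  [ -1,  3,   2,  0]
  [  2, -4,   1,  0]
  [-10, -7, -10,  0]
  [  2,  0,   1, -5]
x^4 + 20*x^3 + 150*x^2 + 500*x + 625

Expanding det(x·I − A) (e.g. by cofactor expansion or by noting that A is similar to its Jordan form J, which has the same characteristic polynomial as A) gives
  χ_A(x) = x^4 + 20*x^3 + 150*x^2 + 500*x + 625
which factors as (x + 5)^4. The eigenvalues (with algebraic multiplicities) are λ = -5 with multiplicity 4.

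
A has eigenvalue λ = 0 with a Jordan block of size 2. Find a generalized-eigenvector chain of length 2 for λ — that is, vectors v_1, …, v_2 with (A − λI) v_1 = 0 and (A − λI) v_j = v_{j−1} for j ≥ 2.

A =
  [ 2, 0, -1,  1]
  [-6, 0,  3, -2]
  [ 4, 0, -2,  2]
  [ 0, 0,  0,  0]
A Jordan chain for λ = 0 of length 2:
v_1 = (2, -6, 4, 0)ᵀ
v_2 = (1, 0, 0, 0)ᵀ

Let N = A − (0)·I. We want v_2 with N^2 v_2 = 0 but N^1 v_2 ≠ 0; then v_{j-1} := N · v_j for j = 2, …, 2.

Pick v_2 = (1, 0, 0, 0)ᵀ.
Then v_1 = N · v_2 = (2, -6, 4, 0)ᵀ.

Sanity check: (A − (0)·I) v_1 = (0, 0, 0, 0)ᵀ = 0. ✓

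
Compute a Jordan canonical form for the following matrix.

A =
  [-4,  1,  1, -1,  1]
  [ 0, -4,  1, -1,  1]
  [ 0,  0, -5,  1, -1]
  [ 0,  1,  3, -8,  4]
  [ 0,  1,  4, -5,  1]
J_3(-4) ⊕ J_2(-4)

The characteristic polynomial is
  det(x·I − A) = x^5 + 20*x^4 + 160*x^3 + 640*x^2 + 1280*x + 1024 = (x + 4)^5

Eigenvalues and multiplicities (the geometric multiplicity of λ is n − rank(A − λI), which equals the number of Jordan blocks for λ):
  λ = -4: algebraic multiplicity = 5, geometric multiplicity = 2

Determining the block sizes for each eigenvalue:
  λ = -4: with am = 5 and gm = 2, the partition is not yet determined (e.g. several partitions of 5 into 2 parts exist). Let N = A − (-4)·I. Computing rank(N^1) = 3, rank(N^2) = 1, rank(N^3) = 0; the number of blocks of size ≥ j is rank(N^{j−1}) − rank(N^j), giving [2, 2, 1]. So we have 1 block(s) of size 3, 1 block(s) of size 2 → block sizes [3, 2]

Assembling the blocks gives a Jordan form
J =
  [-4,  1,  0,  0,  0]
  [ 0, -4,  1,  0,  0]
  [ 0,  0, -4,  0,  0]
  [ 0,  0,  0, -4,  1]
  [ 0,  0,  0,  0, -4]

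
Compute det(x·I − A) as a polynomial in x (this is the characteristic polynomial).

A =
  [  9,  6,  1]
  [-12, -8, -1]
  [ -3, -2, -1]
x^3

Expanding det(x·I − A) (e.g. by cofactor expansion or by noting that A is similar to its Jordan form J, which has the same characteristic polynomial as A) gives
  χ_A(x) = x^3
which factors as x^3. The eigenvalues (with algebraic multiplicities) are λ = 0 with multiplicity 3.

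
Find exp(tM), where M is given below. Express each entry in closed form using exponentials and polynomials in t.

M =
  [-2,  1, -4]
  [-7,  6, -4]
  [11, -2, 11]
e^{tM} =
  [-t^2*exp(5*t) - 7*t*exp(5*t) + exp(5*t), t^2*exp(5*t) + t*exp(5*t), -4*t*exp(5*t)]
  [-t^2*exp(5*t) - 7*t*exp(5*t), t^2*exp(5*t) + t*exp(5*t) + exp(5*t), -4*t*exp(5*t)]
  [3*t^2*exp(5*t)/2 + 11*t*exp(5*t), -3*t^2*exp(5*t)/2 - 2*t*exp(5*t), 6*t*exp(5*t) + exp(5*t)]

Strategy: write M = P · J · P⁻¹ where J is a Jordan canonical form, so e^{tM} = P · e^{tJ} · P⁻¹, and e^{tJ} can be computed block-by-block.

M has Jordan form
J =
  [5, 1, 0]
  [0, 5, 1]
  [0, 0, 5]
(up to reordering of blocks).

Per-block formulas:
  For a 3×3 Jordan block J_3(5): exp(t · J_3(5)) = e^(5t)·(I + t·N + (t^2/2)·N^2), where N is the 3×3 nilpotent shift.

After assembling e^{tJ} and conjugating by P, we get:

e^{tM} =
  [-t^2*exp(5*t) - 7*t*exp(5*t) + exp(5*t), t^2*exp(5*t) + t*exp(5*t), -4*t*exp(5*t)]
  [-t^2*exp(5*t) - 7*t*exp(5*t), t^2*exp(5*t) + t*exp(5*t) + exp(5*t), -4*t*exp(5*t)]
  [3*t^2*exp(5*t)/2 + 11*t*exp(5*t), -3*t^2*exp(5*t)/2 - 2*t*exp(5*t), 6*t*exp(5*t) + exp(5*t)]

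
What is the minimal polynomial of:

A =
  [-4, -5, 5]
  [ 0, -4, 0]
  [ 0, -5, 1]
x^2 + 3*x - 4

The characteristic polynomial is χ_A(x) = (x - 1)*(x + 4)^2, so the eigenvalues are known. The minimal polynomial is
  m_A(x) = Π_λ (x − λ)^{k_λ}
where k_λ is the size of the *largest* Jordan block for λ (equivalently, the smallest k with (A − λI)^k v = 0 for every generalised eigenvector v of λ).

  λ = -4: largest Jordan block has size 1, contributing (x + 4)
  λ = 1: largest Jordan block has size 1, contributing (x − 1)

So m_A(x) = (x - 1)*(x + 4) = x^2 + 3*x - 4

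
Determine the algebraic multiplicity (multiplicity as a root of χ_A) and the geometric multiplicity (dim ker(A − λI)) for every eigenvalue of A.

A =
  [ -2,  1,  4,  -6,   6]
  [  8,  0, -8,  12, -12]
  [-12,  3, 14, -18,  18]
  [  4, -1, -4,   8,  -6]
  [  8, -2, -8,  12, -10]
λ = 2: alg = 5, geom = 4

Step 1 — factor the characteristic polynomial to read off the algebraic multiplicities:
  χ_A(x) = (x - 2)^5

Step 2 — compute geometric multiplicities via the rank-nullity identity g(λ) = n − rank(A − λI):
  rank(A − (2)·I) = 1, so dim ker(A − (2)·I) = n − 1 = 4

Summary:
  λ = 2: algebraic multiplicity = 5, geometric multiplicity = 4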